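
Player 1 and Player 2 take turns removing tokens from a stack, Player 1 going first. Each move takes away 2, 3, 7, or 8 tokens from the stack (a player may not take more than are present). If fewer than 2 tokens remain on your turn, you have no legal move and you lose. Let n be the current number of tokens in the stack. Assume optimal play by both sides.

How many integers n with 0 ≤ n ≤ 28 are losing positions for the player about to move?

Use the standard recursion: the mover loses at a terminal position; elsewhere, the mover wins exactly when some move hands the opponent an L position.
n=0: no move → L
n=1: no move → L
n=2: →0(L), so W
n=3: →1(L), so W
n=4: →1(L), so W
n=5: →3(W), 2(W) — all W, so L
n=6: →4(W), 3(W) — all W, so L
n=7: →5(L), so W
n=8: →6(L), so W
n=9: →6(L), so W
n=10: →8(W), 7(W), 3(W), 2(W) — all W, so L
n=11: →9(W), 8(W), 4(W), 3(W) — all W, so L
n=12: →10(L), so W
n=13: →11(L), so W
n=14: →11(L), so W
n=15: →13(W), 12(W), 8(W), 7(W) — all W, so L
n=16: →14(W), 13(W), 9(W), 8(W) — all W, so L
n=17: →15(L), so W
n=18: →16(L), so W
n=19: →16(L), so W
n=20: →18(W), 17(W), 13(W), 12(W) — all W, so L
n=21: →19(W), 18(W), 14(W), 13(W) — all W, so L
n=22: →20(L), so W
n=23: →21(L), so W
n=24: →21(L), so W
n=25: →23(W), 22(W), 18(W), 17(W) — all W, so L
n=26: →24(W), 23(W), 19(W), 18(W) — all W, so L
n=27: →25(L), so W
n=28: →26(L), so W
L entries with 0 ≤ n ≤ 28: n = 0, 1, 5, 6, 10, 11, 15, 16, 20, 21, 25, 26; that makes 12.

12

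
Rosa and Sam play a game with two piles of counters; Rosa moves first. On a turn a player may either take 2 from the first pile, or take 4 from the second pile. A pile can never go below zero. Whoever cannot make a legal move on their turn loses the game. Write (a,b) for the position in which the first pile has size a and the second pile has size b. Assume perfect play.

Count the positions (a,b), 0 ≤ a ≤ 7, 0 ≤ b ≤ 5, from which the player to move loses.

24

Classify positions by backward induction: terminal positions (no move available) are L. From any other position, the mover wins iff some move reaches an L.
Every move lowers a or b (never raises either), so fill the grid row by row in increasing a, and left to right within a row: each cell's successors are then already labelled.
      b=0  b=1  b=2  b=3  b=4  b=5
a=0:    L    L    L    L    W    W
a=1:    L    L    L    L    W    W
a=2:    W    W    W    W    L    L
a=3:    W    W    W    W    L    L
a=4:    L    L    L    L    W    W
a=5:    L    L    L    L    W    W
a=6:    W    W    W    W    L    L
a=7:    W    W    W    W    L    L
Cells with no legal move (terminal, hence L): (0,0), (0,1), (0,2), (0,3), (1,0), (1,1), (1,2), (1,3).
The remaining L cells, each justified by listing all of its moves:
(2,4): only reaches (0,4)(W), (2,0)(W), all W → L
(2,5): only reaches (0,5)(W), (2,1)(W), all W → L
(3,4): only reaches (1,4)(W), (3,0)(W), all W → L
(3,5): only reaches (1,5)(W), (3,1)(W), all W → L
(4,0): only reaches (2,0)(W), which is W → L
(4,1): only reaches (2,1)(W), which is W → L
(4,2): only reaches (2,2)(W), which is W → L
(4,3): only reaches (2,3)(W), which is W → L
(5,0): only reaches (3,0)(W), which is W → L
(5,1): only reaches (3,1)(W), which is W → L
(5,2): only reaches (3,2)(W), which is W → L
(5,3): only reaches (3,3)(W), which is W → L
(6,4): only reaches (4,4)(W), (6,0)(W), all W → L
(6,5): only reaches (4,5)(W), (6,1)(W), all W → L
(7,4): only reaches (5,4)(W), (7,0)(W), all W → L
(7,5): only reaches (5,5)(W), (7,1)(W), all W → L
Every other cell has at least one move into one of the L cells above, so it is W.
L cells per row: a=0: 4, a=1: 4, a=2: 2, a=3: 2, a=4: 4, a=5: 4, a=6: 2, a=7: 2; total 24.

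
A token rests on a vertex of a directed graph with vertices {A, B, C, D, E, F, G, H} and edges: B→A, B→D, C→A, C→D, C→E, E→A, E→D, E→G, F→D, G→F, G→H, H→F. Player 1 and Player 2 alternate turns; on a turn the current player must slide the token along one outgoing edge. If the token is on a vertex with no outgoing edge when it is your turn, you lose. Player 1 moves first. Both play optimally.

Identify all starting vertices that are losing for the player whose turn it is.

Label each position W (a win for the player to move) or L (a loss). A position with no legal move is L; any other position is W exactly when some move reaches an L, and L when every move reaches a W.
Every edge goes from a vertex to one that appears earlier in the order D, A, F, H, G, E, C, B, so processing vertices in that order labels each vertex after all of its successors.
D: no outgoing edge → L
A: no outgoing edge → L
F: W (go to D, an L position)
H: L (sole option F(W) is W)
G: W (go to H, an L position)
E: W (go to A, an L position)
C: W (go to A, an L position)
B: W (go to A, an L position)
The losing starting vertices are exactly the entries labelled L in this table (3 of them).

A, D, H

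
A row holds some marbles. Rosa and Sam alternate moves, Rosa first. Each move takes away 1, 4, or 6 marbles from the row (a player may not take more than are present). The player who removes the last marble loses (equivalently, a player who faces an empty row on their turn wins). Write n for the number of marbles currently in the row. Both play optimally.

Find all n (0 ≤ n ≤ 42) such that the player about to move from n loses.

1, 3, 6, 8, 11, 13, 16, 18, 21, 23, 26, 28, 31, 33, 36, 38, 41

Classify positions by backward induction: terminal positions (no move available) are W. From any other position, the mover wins iff some move reaches an L.
n=0: no move; the opponent has just taken the last marble and therefore loses → W
n=1: only reaches 0(W), which is W → L
n=2: reaches L-position 1 → W
n=3: only reaches 2(W), which is W → L
n=4: reaches L-position 3 → W
n=5: reaches L-position 1 → W
n=6: only reaches 5(W), 2(W), 0(W), all W → L
n=7: reaches L-position 6 → W
n=8: only reaches 7(W), 4(W), 2(W), all W → L
n=9: reaches L-position 8 → W
n=10: reaches L-position 6 → W
n=11: only reaches 10(W), 7(W), 5(W), all W → L
n=12: reaches L-position 11 → W
n=13: only reaches 12(W), 9(W), 7(W), all W → L
n=14: reaches L-position 13 → W
n=15: reaches L-position 11 → W
n=16: only reaches 15(W), 12(W), 10(W), all W → L
n=17: reaches L-position 16 → W
n=18: only reaches 17(W), 14(W), 12(W), all W → L
n=19: reaches L-position 18 → W
n=20: reaches L-position 16 → W
n=21: only reaches 20(W), 17(W), 15(W), all W → L
n=22: reaches L-position 21 → W
n=23: only reaches 22(W), 19(W), 17(W), all W → L
n=24: reaches L-position 23 → W
n=25: reaches L-position 21 → W
n=26: only reaches 25(W), 22(W), 20(W), all W → L
n=27: reaches L-position 26 → W
n=28: only reaches 27(W), 24(W), 22(W), all W → L
n=29: reaches L-position 28 → W
n=30: reaches L-position 26 → W
n=31: only reaches 30(W), 27(W), 25(W), all W → L
n=32: reaches L-position 31 → W
n=33: only reaches 32(W), 29(W), 27(W), all W → L
n=34: reaches L-position 33 → W
n=35: reaches L-position 31 → W
n=36: only reaches 35(W), 32(W), 30(W), all W → L
n=37: reaches L-position 36 → W
n=38: only reaches 37(W), 34(W), 32(W), all W → L
n=39: reaches L-position 38 → W
n=40: reaches L-position 36 → W
n=41: only reaches 40(W), 37(W), 35(W), all W → L
n=42: reaches L-position 41 → W
The losing starting values of n are exactly the entries labelled L in this table (17 of them).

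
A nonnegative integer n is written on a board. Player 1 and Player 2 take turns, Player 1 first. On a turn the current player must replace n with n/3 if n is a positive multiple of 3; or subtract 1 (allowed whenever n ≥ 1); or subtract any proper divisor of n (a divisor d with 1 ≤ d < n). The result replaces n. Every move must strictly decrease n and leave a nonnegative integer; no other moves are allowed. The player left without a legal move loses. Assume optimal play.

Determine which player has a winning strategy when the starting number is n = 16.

Label each position W (a win for the player to move) or L (a loss). A position with no legal move is L; any other position is W exactly when some move reaches an L, and L when every move reaches a W.
n=0: no move → L
n=1: →0(L), so W
n=2: →1(W) only, which is W, so L
n=3: →2(L), so W
n=4: →2(L), so W
n=5: →4(W) only, which is W, so L
n=6: →2(L), so W
n=7: →6(W) only, which is W, so L
n=8: →7(L), so W
n=9: →3(W), 6(W), 8(W) — all W, so L
n=10: →5(L), so W
n=11: →10(W) only, which is W, so L
n=12: →9(L), so W
n=13: →12(W) only, which is W, so L
n=14: →7(L), so W
n=15: →5(L), so W
n=16: →8(W), 12(W), 14(W), 15(W) — all W, so L
The starting position 16 is L: whatever Player 1 does, the opponent receives a W position.

Player 2 wins.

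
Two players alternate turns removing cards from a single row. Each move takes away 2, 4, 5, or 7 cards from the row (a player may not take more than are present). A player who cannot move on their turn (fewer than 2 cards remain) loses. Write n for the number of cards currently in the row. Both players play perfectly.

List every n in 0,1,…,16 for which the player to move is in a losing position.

0, 1, 9, 10

Classify positions by backward induction: terminal positions (no move available) are L. From any other position, the mover wins iff some move reaches an L.
n=0: no move → L
n=1: no move → L
n=2: reaches L-position 0 → W
n=3: reaches L-position 1 → W
n=4: reaches L-position 0 → W
n=5: reaches L-position 1 → W
n=6: reaches L-position 1 → W
n=7: reaches L-position 0 → W
n=8: reaches L-position 1 → W
n=9: only reaches 7(W), 5(W), 4(W), 2(W), all W → L
n=10: only reaches 8(W), 6(W), 5(W), 3(W), all W → L
n=11: reaches L-position 9 → W
n=12: reaches L-position 10 → W
n=13: reaches L-position 9 → W
n=14: reaches L-position 10 → W
n=15: reaches L-position 10 → W
n=16: reaches L-position 9 → W
Reading off the rows marked L gives the requested list; there are 4 such values of n.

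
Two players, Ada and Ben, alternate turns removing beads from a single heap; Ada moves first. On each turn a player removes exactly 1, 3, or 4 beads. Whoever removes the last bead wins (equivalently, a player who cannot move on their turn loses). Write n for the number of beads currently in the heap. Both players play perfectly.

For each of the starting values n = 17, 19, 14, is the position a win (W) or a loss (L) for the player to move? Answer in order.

17: W, 19: W, 14: L

Classify positions by backward induction: terminal positions (no move available) are L. From any other position, the mover wins iff some move reaches an L.
n=0: no move → L
n=1: →0(L), so W
n=2: →1(W) only, which is W, so L
n=3: →2(L), so W
n=4: →0(L), so W
n=5: →2(L), so W
n=6: →2(L), so W
n=7: →6(W), 4(W), 3(W) — all W, so L
n=8: →7(L), so W
n=9: →8(W), 6(W), 5(W) — all W, so L
n=10: →9(L), so W
n=11: →7(L), so W
n=12: →9(L), so W
n=13: →9(L), so W
n=14: →13(W), 11(W), 10(W) — all W, so L
n=15: →14(L), so W
n=16: →15(W), 13(W), 12(W) — all W, so L
n=17: →16(L), so W
n=18: →14(L), so W
n=19: →16(L), so W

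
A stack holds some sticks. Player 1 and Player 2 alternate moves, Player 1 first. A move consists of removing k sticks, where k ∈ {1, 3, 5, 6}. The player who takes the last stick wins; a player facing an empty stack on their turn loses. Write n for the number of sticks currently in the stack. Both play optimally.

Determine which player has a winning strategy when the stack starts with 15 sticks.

Positions with no move are L. A position that does have a move is losing for the player to move precisely when every available move leads to a winning position for the opponent. Fill in the labels:
n=0: no move → L
n=1: can move to 0, which is L ⇒ W
n=2: the only move is to 1(W), a W ⇒ L
n=3: can move to 2, which is L ⇒ W
n=4: moves to 3(W), 1(W); every one is W ⇒ L
n=5: can move to 4, which is L ⇒ W
n=6: can move to 0, which is L ⇒ W
n=7: can move to 4, which is L ⇒ W
n=8: can move to 2, which is L ⇒ W
n=9: can move to 4, which is L ⇒ W
n=10: can move to 4, which is L ⇒ W
n=11: moves to 10(W), 8(W), 6(W), 5(W); every one is W ⇒ L
n=12: can move to 11, which is L ⇒ W
n=13: moves to 12(W), 10(W), 8(W), 7(W); every one is W ⇒ L
n=14: can move to 13, which is L ⇒ W
n=15: moves to 14(W), 12(W), 10(W), 9(W); every one is W ⇒ L
The starting position 15 is L: whatever Player 1 does, the opponent receives a W position.

Player 2 wins.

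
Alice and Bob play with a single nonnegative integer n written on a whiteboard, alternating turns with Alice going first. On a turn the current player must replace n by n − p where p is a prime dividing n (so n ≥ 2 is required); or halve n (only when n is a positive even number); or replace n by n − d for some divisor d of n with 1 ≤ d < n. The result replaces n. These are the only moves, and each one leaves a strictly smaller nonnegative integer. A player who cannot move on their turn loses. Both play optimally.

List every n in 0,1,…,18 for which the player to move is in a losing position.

Label each position W (a win for the player to move) or L (a loss). A position with no legal move is L; any other position is W exactly when some move reaches an L, and L when every move reaches a W.
n=0: no move → L
n=1: no move → L
n=2: →0(L), so W
n=3: →0(L), so W
n=4: →2(W), 3(W) — all W, so L
n=5: →0(L), so W
n=6: →4(L), so W
n=7: →0(L), so W
n=8: →4(L), so W
n=9: →6(W), 8(W) — all W, so L
n=10: →9(L), so W
n=11: →0(L), so W
n=12: →9(L), so W
n=13: →0(L), so W
n=14: →7(W), 12(W), 13(W) — all W, so L
n=15: →14(L), so W
n=16: →14(L), so W
n=17: →0(L), so W
n=18: →9(L), so W
The losing starting values of n are exactly the entries labelled L in this table (5 of them).

0, 1, 4, 9, 14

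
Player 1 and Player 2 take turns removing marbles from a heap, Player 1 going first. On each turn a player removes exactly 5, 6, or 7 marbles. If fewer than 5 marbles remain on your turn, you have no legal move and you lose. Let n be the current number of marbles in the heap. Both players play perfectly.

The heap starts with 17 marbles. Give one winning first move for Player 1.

Remove 5, leaving 12.

Work bottom-up. With no move the player to move loses. Otherwise the position is W if at least one move leads to an L position for the opponent, and L if every move leads to a W.
n=0: no move → L
n=1: no move → L
n=2: no move → L
n=3: no move → L
n=4: no move → L
n=5: W (go to 0, an L position)
n=6: W (go to 1, an L position)
n=7: W (go to 2, an L position)
n=8: W (go to 3, an L position)
n=9: W (go to 4, an L position)
n=10: W (go to 4, an L position)
n=11: W (go to 4, an L position)
n=12: L (options 7(W), 6(W), 5(W) are all W)
n=13: L (options 8(W), 7(W), 6(W) are all W)
n=14: L (options 9(W), 8(W), 7(W) are all W)
n=15: L (options 10(W), 9(W), 8(W) are all W)
n=16: L (options 11(W), 10(W), 9(W) are all W)
n=17: W (go to 12, an L position)
From 17, the L positions reachable in one move are: 12.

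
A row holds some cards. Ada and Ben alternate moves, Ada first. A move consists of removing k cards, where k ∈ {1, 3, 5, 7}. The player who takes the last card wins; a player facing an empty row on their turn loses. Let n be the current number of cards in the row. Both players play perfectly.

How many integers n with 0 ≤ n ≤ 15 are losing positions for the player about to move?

8

Work bottom-up. With no move the player to move loses. Otherwise the position is W if at least one move leads to an L position for the opponent, and L if every move leads to a W.
n=0: no move → L
n=1: reaches L-position 0 → W
n=2: only reaches 1(W), which is W → L
n=3: reaches L-position 2 → W
n=4: only reaches 3(W), 1(W), all W → L
n=5: reaches L-position 4 → W
n=6: only reaches 5(W), 3(W), 1(W), all W → L
n=7: reaches L-position 6 → W
n=8: only reaches 7(W), 5(W), 3(W), 1(W), all W → L
n=9: reaches L-position 8 → W
n=10: only reaches 9(W), 7(W), 5(W), 3(W), all W → L
n=11: reaches L-position 10 → W
n=12: only reaches 11(W), 9(W), 7(W), 5(W), all W → L
n=13: reaches L-position 12 → W
n=14: only reaches 13(W), 11(W), 9(W), 7(W), all W → L
n=15: reaches L-position 14 → W
L entries with 0 ≤ n ≤ 15: n = 0, 2, 4, 6, 8, 10, 12, 14; that makes 8.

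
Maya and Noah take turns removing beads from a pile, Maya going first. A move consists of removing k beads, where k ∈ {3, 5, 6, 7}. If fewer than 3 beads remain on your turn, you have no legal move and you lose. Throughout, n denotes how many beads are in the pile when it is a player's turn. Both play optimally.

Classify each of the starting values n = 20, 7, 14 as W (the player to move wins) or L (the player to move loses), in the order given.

Build the W/L table. Terminal = L. A non-terminal position is W if it has a move to some L; otherwise it is L.
n=0: no move → L
n=1: no move → L
n=2: no move → L
n=3: reaches L-position 0 → W
n=4: reaches L-position 1 → W
n=5: reaches L-position 2 → W
n=6: reaches L-position 1 → W
n=7: reaches L-position 2 → W
n=8: reaches L-position 2 → W
n=9: reaches L-position 2 → W
n=10: only reaches 7(W), 5(W), 4(W), 3(W), all W → L
n=11: only reaches 8(W), 6(W), 5(W), 4(W), all W → L
n=12: only reaches 9(W), 7(W), 6(W), 5(W), all W → L
n=13: reaches L-position 10 → W
n=14: reaches L-position 11 → W
n=15: reaches L-position 12 → W
n=16: reaches L-position 11 → W
n=17: reaches L-position 12 → W
n=18: reaches L-position 12 → W
n=19: reaches L-position 12 → W
n=20: only reaches 17(W), 15(W), 14(W), 13(W), all W → L

20: L, 7: W, 14: W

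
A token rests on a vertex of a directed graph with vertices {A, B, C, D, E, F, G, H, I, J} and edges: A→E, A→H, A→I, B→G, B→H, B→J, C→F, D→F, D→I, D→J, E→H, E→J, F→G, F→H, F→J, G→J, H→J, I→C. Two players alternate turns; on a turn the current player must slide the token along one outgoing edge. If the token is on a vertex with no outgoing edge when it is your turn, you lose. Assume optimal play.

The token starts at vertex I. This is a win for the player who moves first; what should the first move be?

Build the W/L table. Terminal = L. A non-terminal position is W if it has a move to some L; otherwise it is L.
Every edge goes from a vertex to one that appears earlier in the order J, H, G, F, B, C, E, I, D, A, so processing vertices in that order labels each vertex after all of its successors.
J: no outgoing edge → L
H: →J(L), so W
G: →J(L), so W
F: →J(L), so W
B: →J(L), so W
C: →F(W) only, which is W, so L
E: →J(L), so W
I: →C(L), so W
D: →J(L), so W
A: →I(W), E(W), H(W) — all W, so L
From I, the L positions reachable in one move are: C.

Move to C.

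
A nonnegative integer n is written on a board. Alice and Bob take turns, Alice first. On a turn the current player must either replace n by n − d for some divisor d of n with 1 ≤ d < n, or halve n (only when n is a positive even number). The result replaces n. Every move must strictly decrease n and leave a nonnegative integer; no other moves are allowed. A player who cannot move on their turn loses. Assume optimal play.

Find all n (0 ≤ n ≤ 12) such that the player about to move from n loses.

Build the W/L table. Terminal = L. A non-terminal position is W if it has a move to some L; otherwise it is L.
n=0: no move → L
n=1: no move → L
n=2: →1(L), so W
n=3: →2(W) only, which is W, so L
n=4: →3(L), so W
n=5: →4(W) only, which is W, so L
n=6: →3(L), so W
n=7: →6(W) only, which is W, so L
n=8: →7(L), so W
n=9: →6(W), 8(W) — all W, so L
n=10: →5(L), so W
n=11: →10(W) only, which is W, so L
n=12: →9(L), so W
Reading off the rows marked L gives the requested list; there are 7 such values of n.

0, 1, 3, 5, 7, 9, 11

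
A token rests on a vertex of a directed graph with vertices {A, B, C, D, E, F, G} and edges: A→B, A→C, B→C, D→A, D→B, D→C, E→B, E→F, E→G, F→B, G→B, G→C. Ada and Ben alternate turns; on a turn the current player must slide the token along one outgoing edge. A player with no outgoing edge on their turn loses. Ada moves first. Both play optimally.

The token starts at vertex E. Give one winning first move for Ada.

Label each position W (a win for the player to move) or L (a loss). A position with no legal move is L; any other position is W exactly when some move reaches an L, and L when every move reaches a W.
Every edge goes from a vertex to one that appears earlier in the order C, B, A, F, D, G, E, so processing vertices in that order labels each vertex after all of its successors.
C: no outgoing edge → L
B: can move to C, which is L ⇒ W
A: can move to C, which is L ⇒ W
F: the only move is to B(W), a W ⇒ L
D: can move to C, which is L ⇒ W
G: can move to C, which is L ⇒ W
E: can move to F, which is L ⇒ W
From E, the L positions reachable in one move are: F.

Move to F.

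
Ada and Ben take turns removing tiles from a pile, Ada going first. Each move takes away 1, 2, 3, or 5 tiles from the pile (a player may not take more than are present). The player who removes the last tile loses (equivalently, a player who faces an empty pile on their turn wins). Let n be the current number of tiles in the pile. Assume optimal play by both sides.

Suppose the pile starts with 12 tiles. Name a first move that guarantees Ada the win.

Compute win/loss labels from the base case upward. A position with no move is W. Any other position is W if it can reach an L in one move, else L.
n=0: no move; the opponent has just taken the last tile and therefore loses → W
n=1: L (sole option 0(W) is W)
n=2: W (go to 1, an L position)
n=3: W (go to 1, an L position)
n=4: W (go to 1, an L position)
n=5: L (options 4(W), 3(W), 2(W), 0(W) are all W)
n=6: W (go to 5, an L position)
n=7: W (go to 5, an L position)
n=8: W (go to 5, an L position)
n=9: L (options 8(W), 7(W), 6(W), 4(W) are all W)
n=10: W (go to 9, an L position)
n=11: W (go to 9, an L position)
n=12: W (go to 9, an L position)
From 12, the L positions reachable in one move are: 9.

Remove 3, leaving 9.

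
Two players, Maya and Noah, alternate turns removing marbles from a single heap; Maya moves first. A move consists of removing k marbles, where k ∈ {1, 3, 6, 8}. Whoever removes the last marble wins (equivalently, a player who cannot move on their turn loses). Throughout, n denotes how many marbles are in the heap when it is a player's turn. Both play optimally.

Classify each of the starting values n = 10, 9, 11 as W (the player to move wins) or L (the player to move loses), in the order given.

Positions with no move are L. A position that does have a move is losing for the player to move precisely when every available move leads to a winning position for the opponent. Fill in the labels:
n=0: no move → L
n=1: reaches L-position 0 → W
n=2: only reaches 1(W), which is W → L
n=3: reaches L-position 2 → W
n=4: only reaches 3(W), 1(W), all W → L
n=5: reaches L-position 4 → W
n=6: reaches L-position 0 → W
n=7: reaches L-position 4 → W
n=8: reaches L-position 2 → W
n=9: only reaches 8(W), 6(W), 3(W), 1(W), all W → L
n=10: reaches L-position 9 → W
n=11: only reaches 10(W), 8(W), 5(W), 3(W), all W → L

10: W, 9: L, 11: L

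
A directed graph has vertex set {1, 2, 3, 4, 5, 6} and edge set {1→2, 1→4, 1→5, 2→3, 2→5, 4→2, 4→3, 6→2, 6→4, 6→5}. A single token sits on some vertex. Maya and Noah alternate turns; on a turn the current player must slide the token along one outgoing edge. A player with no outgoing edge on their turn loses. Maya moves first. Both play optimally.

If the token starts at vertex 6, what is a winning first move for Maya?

Use the standard recursion: the mover loses at a terminal position; elsewhere, the mover wins exactly when some move hands the opponent an L position.
Every edge goes from a vertex to one that appears earlier in the order 3, 5, 2, 4, 6, 1, so processing vertices in that order labels each vertex after all of its successors.
3: no outgoing edge → L
5: no outgoing edge → L
2: W (go to 5, an L position)
4: W (go to 3, an L position)
6: W (go to 5, an L position)
1: W (go to 5, an L position)
From 6, the L positions reachable in one move are: 5.

Move to 5.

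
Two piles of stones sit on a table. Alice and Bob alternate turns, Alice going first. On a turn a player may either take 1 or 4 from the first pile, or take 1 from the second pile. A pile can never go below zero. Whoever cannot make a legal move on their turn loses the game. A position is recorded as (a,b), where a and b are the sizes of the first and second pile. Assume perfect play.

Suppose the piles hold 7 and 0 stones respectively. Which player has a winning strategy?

Use the standard recursion: the mover loses at a terminal position; elsewhere, the mover wins exactly when some move hands the opponent an L position.
No move ever increases a pile, so every position that can arise here has a ≤ 7 and b ≤ 0; it is enough to label the cells with 0 ≤ a ≤ 7 and 0 ≤ b ≤ 0.
Every move lowers a or b (never raises either), so fill the grid row by row in increasing a, and left to right within a row: each cell's successors are then already labelled.
      b=0
a=0:    L
a=1:    W
a=2:    L
a=3:    W
a=4:    W
a=5:    L
a=6:    W
a=7:    L
Cells with no legal move (terminal, hence L): (0,0).
The remaining L cells, each justified by listing all of its moves:
(2,0): the only move is to (1,0)(W), a W ⇒ L
(5,0): moves to (4,0)(W), (1,0)(W); every one is W ⇒ L
(7,0): moves to (6,0)(W), (3,0)(W); every one is W ⇒ L
Every other cell has at least one move into one of the L cells above, so it is W.
Every move from (7,0) reaches a W position, so the mover loses.

Bob wins.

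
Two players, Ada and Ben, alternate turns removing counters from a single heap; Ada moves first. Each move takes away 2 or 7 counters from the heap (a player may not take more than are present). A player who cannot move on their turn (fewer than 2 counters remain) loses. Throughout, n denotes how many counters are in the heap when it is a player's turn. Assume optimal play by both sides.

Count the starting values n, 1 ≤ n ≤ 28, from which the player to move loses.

Label each position W (a win for the player to move) or L (a loss). A position with no legal move is L; any other position is W exactly when some move reaches an L, and L when every move reaches a W.
n=0: no move → L
n=1: no move → L
n=2: W (go to 0, an L position)
n=3: W (go to 1, an L position)
n=4: L (sole option 2(W) is W)
n=5: L (sole option 3(W) is W)
n=6: W (go to 4, an L position)
n=7: W (go to 5, an L position)
n=8: W (go to 1, an L position)
n=9: L (options 7(W), 2(W) are all W)
n=10: L (options 8(W), 3(W) are all W)
n=11: W (go to 9, an L position)
n=12: W (go to 10, an L position)
n=13: L (options 11(W), 6(W) are all W)
n=14: L (options 12(W), 7(W) are all W)
n=15: W (go to 13, an L position)
n=16: W (go to 14, an L position)
n=17: W (go to 10, an L position)
n=18: L (options 16(W), 11(W) are all W)
n=19: L (options 17(W), 12(W) are all W)
n=20: W (go to 18, an L position)
n=21: W (go to 19, an L position)
n=22: L (options 20(W), 15(W) are all W)
n=23: L (options 21(W), 16(W) are all W)
n=24: W (go to 22, an L position)
n=25: W (go to 23, an L position)
n=26: W (go to 19, an L position)
n=27: L (options 25(W), 20(W) are all W)
n=28: L (options 26(W), 21(W) are all W)
L entries with 1 ≤ n ≤ 28 (n=0 is outside the asked range and is not counted): n = 1, 4, 5, 9, 10, 13, 14, 18, 19, 22, 23, 27, 28; that makes 13.

13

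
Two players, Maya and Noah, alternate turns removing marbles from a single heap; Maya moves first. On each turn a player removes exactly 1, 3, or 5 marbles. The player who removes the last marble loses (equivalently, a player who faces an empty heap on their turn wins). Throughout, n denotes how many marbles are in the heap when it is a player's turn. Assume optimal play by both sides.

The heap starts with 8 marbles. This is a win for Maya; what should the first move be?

Remove 1, leaving 7.

Label each position W (a win for the player to move) or L (a loss). A position with no legal move is W; any other position is W exactly when some move reaches an L, and L when every move reaches a W.
n=0: no move; the opponent has just taken the last marble and therefore loses → W
n=1: L (sole option 0(W) is W)
n=2: W (go to 1, an L position)
n=3: L (options 2(W), 0(W) are all W)
n=4: W (go to 3, an L position)
n=5: L (options 4(W), 2(W), 0(W) are all W)
n=6: W (go to 5, an L position)
n=7: L (options 6(W), 4(W), 2(W) are all W)
n=8: W (go to 7, an L position)
From 8, the L positions reachable in one move are: 7, 5, 3. Any move reaching one of these is winning.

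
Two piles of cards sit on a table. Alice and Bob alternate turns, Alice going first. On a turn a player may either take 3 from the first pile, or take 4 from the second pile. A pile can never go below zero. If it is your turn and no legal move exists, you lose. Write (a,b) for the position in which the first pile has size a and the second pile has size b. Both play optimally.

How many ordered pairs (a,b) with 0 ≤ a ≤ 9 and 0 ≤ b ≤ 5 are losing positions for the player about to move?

Positions with no move are L. A position that does have a move is losing for the player to move precisely when every available move leads to a winning position for the opponent. Fill in the labels:
Every move lowers a or b (never raises either), so fill the grid row by row in increasing a, and left to right within a row: each cell's successors are then already labelled.
      b=0  b=1  b=2  b=3  b=4  b=5
a=0:    L    L    L    L    W    W
a=1:    L    L    L    L    W    W
a=2:    L    L    L    L    W    W
a=3:    W    W    W    W    L    L
a=4:    W    W    W    W    L    L
a=5:    W    W    W    W    L    L
a=6:    L    L    L    L    W    W
a=7:    L    L    L    L    W    W
a=8:    L    L    L    L    W    W
a=9:    W    W    W    W    L    L
Cells with no legal move (terminal, hence L): (0,0), (0,1), (0,2), (0,3), (1,0), (1,1), (1,2), (1,3), (2,0), (2,1), (2,2), (2,3).
The remaining L cells, each justified by listing all of its moves:
(3,4): moves to (0,4)(W), (3,0)(W); every one is W ⇒ L
(3,5): moves to (0,5)(W), (3,1)(W); every one is W ⇒ L
(4,4): moves to (1,4)(W), (4,0)(W); every one is W ⇒ L
(4,5): moves to (1,5)(W), (4,1)(W); every one is W ⇒ L
(5,4): moves to (2,4)(W), (5,0)(W); every one is W ⇒ L
(5,5): moves to (2,5)(W), (5,1)(W); every one is W ⇒ L
(6,0): the only move is to (3,0)(W), a W ⇒ L
(6,1): the only move is to (3,1)(W), a W ⇒ L
(6,2): the only move is to (3,2)(W), a W ⇒ L
(6,3): the only move is to (3,3)(W), a W ⇒ L
(7,0): the only move is to (4,0)(W), a W ⇒ L
(7,1): the only move is to (4,1)(W), a W ⇒ L
(7,2): the only move is to (4,2)(W), a W ⇒ L
(7,3): the only move is to (4,3)(W), a W ⇒ L
(8,0): the only move is to (5,0)(W), a W ⇒ L
(8,1): the only move is to (5,1)(W), a W ⇒ L
(8,2): the only move is to (5,2)(W), a W ⇒ L
(8,3): the only move is to (5,3)(W), a W ⇒ L
(9,4): moves to (6,4)(W), (9,0)(W); every one is W ⇒ L
(9,5): moves to (6,5)(W), (9,1)(W); every one is W ⇒ L
Every other cell has at least one move into one of the L cells above, so it is W.
L cells per row: a=0: 4, a=1: 4, a=2: 4, a=3: 2, a=4: 2, a=5: 2, a=6: 4, a=7: 4, a=8: 4, a=9: 2; total 32.

32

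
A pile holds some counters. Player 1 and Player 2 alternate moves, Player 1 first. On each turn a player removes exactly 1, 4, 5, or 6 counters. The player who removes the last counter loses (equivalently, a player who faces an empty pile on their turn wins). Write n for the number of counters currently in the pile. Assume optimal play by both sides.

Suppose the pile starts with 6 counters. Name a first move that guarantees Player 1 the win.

Compute win/loss labels from the base case upward. A position with no move is W. Any other position is W if it can reach an L in one move, else L.
n=0: no move; the opponent has just taken the last counter and therefore loses → W
n=1: the only move is to 0(W), a W ⇒ L
n=2: can move to 1, which is L ⇒ W
n=3: the only move is to 2(W), a W ⇒ L
n=4: can move to 3, which is L ⇒ W
n=5: can move to 1, which is L ⇒ W
n=6: can move to 1, which is L ⇒ W
From 6, the L positions reachable in one move are: 1.

Remove 5, leaving 1.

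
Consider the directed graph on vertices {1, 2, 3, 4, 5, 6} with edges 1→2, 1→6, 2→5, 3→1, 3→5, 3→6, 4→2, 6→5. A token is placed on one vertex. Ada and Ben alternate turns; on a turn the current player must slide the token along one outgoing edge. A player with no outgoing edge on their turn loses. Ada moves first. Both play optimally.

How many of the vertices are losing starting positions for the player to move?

3

Compute win/loss labels from the base case upward. A position with no move is L. Any other position is W if it can reach an L in one move, else L.
Every edge goes from a vertex to one that appears earlier in the order 5, 6, 2, 1, 4, 3, so processing vertices in that order labels each vertex after all of its successors.
5: no outgoing edge → L
6: W (go to 5, an L position)
2: W (go to 5, an L position)
1: L (options 2(W), 6(W) are all W)
4: L (sole option 2(W) is W)
3: W (go to 1, an L position)
The L vertices are 1, 4, 5; that is 3 in all.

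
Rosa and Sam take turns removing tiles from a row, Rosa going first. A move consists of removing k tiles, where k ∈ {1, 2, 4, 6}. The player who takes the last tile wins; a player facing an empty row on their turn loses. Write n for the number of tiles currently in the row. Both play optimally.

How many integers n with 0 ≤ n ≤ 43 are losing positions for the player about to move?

Work bottom-up. With no move the player to move loses. Otherwise the position is W if at least one move leads to an L position for the opponent, and L if every move leads to a W.
n=0: no move → L
n=1: reaches L-position 0 → W
n=2: reaches L-position 0 → W
n=3: only reaches 2(W), 1(W), all W → L
n=4: reaches L-position 3 → W
n=5: reaches L-position 3 → W
n=6: reaches L-position 0 → W
n=7: reaches L-position 3 → W
n=8: only reaches 7(W), 6(W), 4(W), 2(W), all W → L
n=9: reaches L-position 8 → W
n=10: reaches L-position 8 → W
n=11: only reaches 10(W), 9(W), 7(W), 5(W), all W → L
n=12: reaches L-position 11 → W
n=13: reaches L-position 11 → W
n=14: reaches L-position 8 → W
n=15: reaches L-position 11 → W
n=16: only reaches 15(W), 14(W), 12(W), 10(W), all W → L
n=17: reaches L-position 16 → W
n=18: reaches L-position 16 → W
n=19: only reaches 18(W), 17(W), 15(W), 13(W), all W → L
n=20: reaches L-position 19 → W
n=21: reaches L-position 19 → W
n=22: reaches L-position 16 → W
n=23: reaches L-position 19 → W
n=24: only reaches 23(W), 22(W), 20(W), 18(W), all W → L
n=25: reaches L-position 24 → W
n=26: reaches L-position 24 → W
n=27: only reaches 26(W), 25(W), 23(W), 21(W), all W → L
n=28: reaches L-position 27 → W
n=29: reaches L-position 27 → W
n=30: reaches L-position 24 → W
n=31: reaches L-position 27 → W
n=32: only reaches 31(W), 30(W), 28(W), 26(W), all W → L
n=33: reaches L-position 32 → W
n=34: reaches L-position 32 → W
n=35: only reaches 34(W), 33(W), 31(W), 29(W), all W → L
n=36: reaches L-position 35 → W
n=37: reaches L-position 35 → W
n=38: reaches L-position 32 → W
n=39: reaches L-position 35 → W
n=40: only reaches 39(W), 38(W), 36(W), 34(W), all W → L
n=41: reaches L-position 40 → W
n=42: reaches L-position 40 → W
n=43: only reaches 42(W), 41(W), 39(W), 37(W), all W → L
L entries with 0 ≤ n ≤ 43: n = 0, 3, 8, 11, 16, 19, 24, 27, 32, 35, 40, 43; that makes 12.

12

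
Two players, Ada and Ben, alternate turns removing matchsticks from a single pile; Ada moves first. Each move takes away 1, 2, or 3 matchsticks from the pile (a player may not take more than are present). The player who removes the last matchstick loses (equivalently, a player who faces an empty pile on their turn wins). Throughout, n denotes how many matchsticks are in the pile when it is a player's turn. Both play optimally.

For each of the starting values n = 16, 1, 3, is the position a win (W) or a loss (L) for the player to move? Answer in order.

16: W, 1: L, 3: W

Positions with no move are W. A position that does have a move is losing for the player to move precisely when every available move leads to a winning position for the opponent. Fill in the labels:
n=0: no move; the opponent has just taken the last matchstick and therefore loses → W
n=1: →0(W) only, which is W, so L
n=2: →1(L), so W
n=3: →1(L), so W
n=4: →1(L), so W
n=5: →4(W), 3(W), 2(W) — all W, so L
n=6: →5(L), so W
n=7: →5(L), so W
n=8: →5(L), so W
n=9: →8(W), 7(W), 6(W) — all W, so L
n=10: →9(L), so W
n=11: →9(L), so W
n=12: →9(L), so W
n=13: →12(W), 11(W), 10(W) — all W, so L
n=14: →13(L), so W
n=15: →13(L), so W
n=16: →13(L), so W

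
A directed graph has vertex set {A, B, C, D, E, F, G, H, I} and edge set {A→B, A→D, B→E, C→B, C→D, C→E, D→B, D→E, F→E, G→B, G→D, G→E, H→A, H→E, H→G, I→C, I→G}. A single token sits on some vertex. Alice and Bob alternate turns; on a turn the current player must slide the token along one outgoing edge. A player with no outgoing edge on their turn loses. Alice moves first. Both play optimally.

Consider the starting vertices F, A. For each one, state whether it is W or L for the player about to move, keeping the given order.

F: W, A: L

Compute win/loss labels from the base case upward. A position with no move is L. Any other position is W if it can reach an L in one move, else L.
Every edge goes from a vertex to one that appears earlier in the order E, B, D, G, C, I, A, H, F, so processing vertices in that order labels each vertex after all of its successors.
E: no outgoing edge → L
B: W (go to E, an L position)
D: W (go to E, an L position)
G: W (go to E, an L position)
C: W (go to E, an L position)
I: L (options C(W), G(W) are all W)
A: L (options D(W), B(W) are all W)
H: W (go to A, an L position)
F: W (go to E, an L position)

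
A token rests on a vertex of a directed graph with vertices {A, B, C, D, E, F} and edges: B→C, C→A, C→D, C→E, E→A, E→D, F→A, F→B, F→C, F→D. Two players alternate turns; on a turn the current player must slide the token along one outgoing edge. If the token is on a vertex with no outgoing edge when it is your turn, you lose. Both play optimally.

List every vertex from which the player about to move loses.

A, B, D

Use the standard recursion: the mover loses at a terminal position; elsewhere, the mover wins exactly when some move hands the opponent an L position.
Every edge goes from a vertex to one that appears earlier in the order D, A, E, C, B, F, so processing vertices in that order labels each vertex after all of its successors.
D: no outgoing edge → L
A: no outgoing edge → L
E: →A(L), so W
C: →A(L), so W
B: →C(W) only, which is W, so L
F: →B(L), so W
Reading off the rows marked L gives the requested list; there are 3 such vertices.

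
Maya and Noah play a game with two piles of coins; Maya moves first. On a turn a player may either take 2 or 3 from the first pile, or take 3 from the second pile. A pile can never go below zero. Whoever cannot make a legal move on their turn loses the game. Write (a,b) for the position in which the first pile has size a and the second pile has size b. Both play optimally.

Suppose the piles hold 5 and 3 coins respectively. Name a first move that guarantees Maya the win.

Move to (3,3).

Work bottom-up. With no move the player to move loses. Otherwise the position is W if at least one move leads to an L position for the opponent, and L if every move leads to a W.
No move ever increases a pile, so every position that can arise here has a ≤ 5 and b ≤ 3; it is enough to label the cells with 0 ≤ a ≤ 5 and 0 ≤ b ≤ 3.
Every move lowers a or b (never raises either), so fill the grid row by row in increasing a, and left to right within a row: each cell's successors are then already labelled.
      b=0  b=1  b=2  b=3
a=0:    L    L    L    W
a=1:    L    L    L    W
a=2:    W    W    W    L
a=3:    W    W    W    L
a=4:    W    W    W    W
a=5:    L    L    L    W
Cells with no legal move (terminal, hence L): (0,0), (0,1), (0,2), (1,0), (1,1), (1,2).
The remaining L cells, each justified by listing all of its moves:
(2,3): L (options (0,3)(W), (2,0)(W) are all W)
(3,3): L (options (1,3)(W), (0,3)(W), (3,0)(W) are all W)
(5,0): L (options (3,0)(W), (2,0)(W) are all W)
(5,1): L (options (3,1)(W), (2,1)(W) are all W)
(5,2): L (options (3,2)(W), (2,2)(W) are all W)
Every other cell has at least one move into one of the L cells above, so it is W.
From (5,3), the L positions reachable in one move are: (3,3), (2,3), (5,0). Any move reaching one of these is winning.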